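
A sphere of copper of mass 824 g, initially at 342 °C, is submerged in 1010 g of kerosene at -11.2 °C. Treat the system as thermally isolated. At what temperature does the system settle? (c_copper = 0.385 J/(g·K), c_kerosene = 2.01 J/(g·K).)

With ΣQ=0 the equilibrium temperature is the m·c-weighted mean:
T_f = (317.24×342 + 2030.1×(-11.2)) / (317.24 + 2030.1)
    = 85759 / 2347.3 ≈ 36.53 °C

T_f ≈ 36.5 °C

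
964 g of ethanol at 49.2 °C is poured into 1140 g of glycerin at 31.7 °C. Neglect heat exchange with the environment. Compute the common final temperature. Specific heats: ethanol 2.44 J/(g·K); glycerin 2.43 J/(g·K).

T_f ≈ 39.7 °C

Set heat shed by the hot body equal to heat absorbed by the cold body:
964·2.44·(49.2 − T) = 1140·2.43·(T − 31.7)
2352.2(49.2 − T) = 2770.2(T − 31.7)
5122.4 T = 203542  ⇒  T ≈ 39.74 °C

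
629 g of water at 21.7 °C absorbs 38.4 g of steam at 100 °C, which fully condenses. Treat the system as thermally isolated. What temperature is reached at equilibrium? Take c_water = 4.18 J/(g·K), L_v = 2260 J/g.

T_f ≈ 57.3 °C

Heat gained plus heat lost sum to zero:
condense steam: −38.4×2260 = −86784
  condensed water 100 °C→T: 160.51(T − 100)
  water warms: 629×4.18×(T − 21.7) = 2629.2(T − 21.7)
2789.7 T = 86784 + 16051 + 57054 = 159889
T ≈ 57.31 °C (< 100 °C, so full condensation is consistent).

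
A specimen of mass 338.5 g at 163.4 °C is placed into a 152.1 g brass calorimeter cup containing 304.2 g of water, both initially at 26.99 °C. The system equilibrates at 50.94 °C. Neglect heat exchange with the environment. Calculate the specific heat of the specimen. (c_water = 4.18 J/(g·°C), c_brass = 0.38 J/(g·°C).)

c ≈ 0.836 J/(g·°C)

Conservation of energy gives ΣQ = 0:
338.5×c×(50.94 − 163.4) + 304.2×4.18×(50.94 − 26.99) + 152.1×0.38×(50.94 − 26.99) = 0
-38068 c = -31838
c = -31838/-38068 ≈ 0.8364 J/(g·°C)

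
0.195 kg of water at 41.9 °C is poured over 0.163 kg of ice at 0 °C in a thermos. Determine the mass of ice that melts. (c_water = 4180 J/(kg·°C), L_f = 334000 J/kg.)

Heat available from the water dropping to 0 °C: 0.195×4180×41.9 = 34153 J.
To melt every bit of ice: 0.163×334000 = 54442 J.
That's not enough to melt it all — equilibrium is at 0 °C with ice remaining.
Mass melted = 34153/334000 ≈ 0.1023 kg.

m_melted ≈ 0.102 kg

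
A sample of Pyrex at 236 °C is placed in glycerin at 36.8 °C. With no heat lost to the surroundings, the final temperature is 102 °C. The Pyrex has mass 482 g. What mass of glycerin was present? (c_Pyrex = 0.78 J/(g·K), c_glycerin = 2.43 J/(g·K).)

Energy conservation, ΣQ = 0:
482·0.78·(102 − 236) + m·2.43·(102 − 36.8) = 0
158.44 m = 50379
m = 50379/158.44 ≈ 318 g

m ≈ 318 g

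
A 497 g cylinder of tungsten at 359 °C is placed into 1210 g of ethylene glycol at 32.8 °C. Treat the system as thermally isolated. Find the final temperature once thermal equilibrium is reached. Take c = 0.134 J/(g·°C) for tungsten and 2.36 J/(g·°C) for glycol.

T_f ≈ 40.2 °C

T_f is the heat-capacity-weighted average of the initial temperatures:
T_f = (66.6×359 + 2855.6×32.8) / (66.6 + 2855.6)
    = 117572 / 2922.2 ≈ 40.23 °C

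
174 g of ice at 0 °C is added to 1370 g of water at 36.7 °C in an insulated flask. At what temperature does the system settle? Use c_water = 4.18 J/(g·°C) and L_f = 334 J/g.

Sum of m c ΔT and latent-heat terms is zero:
melt ice: 174×334 = 58116
  meltwater 0→T: 174×4.18×T = 727.32 T
  water cools: 1370×4.18×(T − 36.7) = 5726.6(T − 36.7)
6453.9 T = 210166 − 58116 = 152050
T ≈ 23.56 °C (positive, so assuming full melt was valid).

T_f ≈ 23.6 °C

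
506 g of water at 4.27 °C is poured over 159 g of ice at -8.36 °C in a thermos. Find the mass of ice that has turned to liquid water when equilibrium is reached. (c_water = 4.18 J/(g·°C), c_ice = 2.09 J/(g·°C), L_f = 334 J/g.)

Cooling the water to 0 °C releases 506·4.18·4.27 = 9031.4 J.
Of that, 159·2.09·8.36 = 2778.1 J goes to bring the ice to 0 °C, leaving 6253.3 J.
To melt every bit of ice: 159·334 = 53106 J.
Since 6253.3 < 53106 J, not all the ice melts; equilibrium is at 0 °C.
Mass melted = 6253.3/334 ≈ 18.72 g.

m_melted ≈ 18.7 g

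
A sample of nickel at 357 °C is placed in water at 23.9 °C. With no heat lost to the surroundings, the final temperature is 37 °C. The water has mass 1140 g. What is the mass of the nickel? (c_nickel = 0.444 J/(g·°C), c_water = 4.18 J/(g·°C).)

Heat lost by the nickel = heat gained by the water:
m×0.444×(357 − 37) = 1140×4.18×(37 − 23.9)
142.08 m = 62424  ⇒  m ≈ 439.4 g

m ≈ 439 g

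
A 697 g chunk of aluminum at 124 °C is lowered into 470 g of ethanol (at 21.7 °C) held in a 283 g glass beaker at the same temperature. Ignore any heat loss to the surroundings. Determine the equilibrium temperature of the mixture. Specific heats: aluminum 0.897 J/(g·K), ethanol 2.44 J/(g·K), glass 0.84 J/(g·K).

T_f ≈ 53.5 °C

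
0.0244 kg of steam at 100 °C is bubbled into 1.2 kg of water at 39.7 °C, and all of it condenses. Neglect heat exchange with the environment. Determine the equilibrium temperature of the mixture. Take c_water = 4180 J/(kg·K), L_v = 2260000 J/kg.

Let T be the final temperature. ΣQ_i = 0:
latent heat released on condensation: 0.0244×2260000 = 55144
  condensed water 100 °C→T: 101.99(T − 100)
  original water: 5016(T − 39.7)
5118 T = 55144 + 10199 + 199135 = 264478
T ≈ 51.68 °C, under the boiling point, so the assumption holds.

T_f ≈ 51.7 °C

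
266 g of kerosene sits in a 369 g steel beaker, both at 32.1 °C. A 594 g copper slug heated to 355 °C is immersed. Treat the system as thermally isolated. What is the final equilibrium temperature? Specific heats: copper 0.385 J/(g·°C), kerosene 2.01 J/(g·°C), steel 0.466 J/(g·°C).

T_f ≈ 111.1 °C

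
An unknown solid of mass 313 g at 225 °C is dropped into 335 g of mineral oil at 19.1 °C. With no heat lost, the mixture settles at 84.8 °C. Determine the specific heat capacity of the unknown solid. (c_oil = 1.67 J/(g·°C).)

c ≈ 0.838 J/(g·°C)

Heat gained plus heat lost sum to zero:
313×c×(84.8 − 225) + 335×1.67×(84.8 − 19.1) = 0
-43883 c = -36756
c = -36756/-43883 ≈ 0.8376 J/(g·°C)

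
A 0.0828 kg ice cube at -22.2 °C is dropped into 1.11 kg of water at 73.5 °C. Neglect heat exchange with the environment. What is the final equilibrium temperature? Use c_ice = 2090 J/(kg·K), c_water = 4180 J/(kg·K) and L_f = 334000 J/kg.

T_f ≈ 62.1 °C

Taking heat into each body as positive, Σ m c ΔT = 0:
warm ice to 0 °C: 0.0828·2090·(0 − (-22.2)) = 3841.8; melt ice: 0.0828·334000 = 27655; meltwater 0→T: 0.0828·4180·T = 346.1 T; water: 4639.8(T − 73.5)
4985.9 T = 341025 − 31497 = 309528
T ≈ 62.08 °C — above 0 °C, consistent with complete melting.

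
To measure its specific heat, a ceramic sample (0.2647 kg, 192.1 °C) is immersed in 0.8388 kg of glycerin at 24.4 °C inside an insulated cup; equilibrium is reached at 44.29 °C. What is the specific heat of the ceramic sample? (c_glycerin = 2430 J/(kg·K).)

c ≈ 1040 J/(kg·K)

Energy conservation, ΣQ = 0:
0.2647·c·(44.29 − 192.1) + 0.8388·2430·(44.29 − 24.4) = 0
-39.13 c = -40541
c = -40541/-39.13 ≈ 1036 J/(kg·K)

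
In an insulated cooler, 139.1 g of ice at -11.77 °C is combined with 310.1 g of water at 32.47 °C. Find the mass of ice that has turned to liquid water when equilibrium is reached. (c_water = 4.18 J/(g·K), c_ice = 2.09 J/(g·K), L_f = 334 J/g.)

Heat available from the water dropping to 0 °C: 310.1·4.18·32.47 = 42088 J.
Of that, 139.1·2.09·11.77 = 3421.8 J goes to bring the ice to 0 °C, leaving 38666 J.
To melt every bit of ice: 139.1·334 = 46459 J.
That's not enough to melt it all — equilibrium is at 0 °C with ice remaining.
Mass melted = 38666/334 ≈ 115.8 g.

m_melted ≈ 116 g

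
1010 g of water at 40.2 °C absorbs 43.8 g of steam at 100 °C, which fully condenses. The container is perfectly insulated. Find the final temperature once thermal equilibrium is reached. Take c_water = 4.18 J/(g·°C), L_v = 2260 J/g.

Setting the total heat transfer to zero:
latent heat released on condensation: 43.8·2260 = 98988; condensed water 100 °C→T: 183.08(T − 100); original water: 4221.8(T − 40.2)
4404.9 T = 98988 + 18308 + 169716 = 287013
T ≈ 65.16 °C (< 100 °C, so full condensation is consistent).

T_f ≈ 65.2 °C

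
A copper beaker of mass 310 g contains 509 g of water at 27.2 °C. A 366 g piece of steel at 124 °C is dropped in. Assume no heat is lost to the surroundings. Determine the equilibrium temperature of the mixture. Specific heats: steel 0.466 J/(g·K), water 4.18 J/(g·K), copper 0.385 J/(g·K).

T_f ≈ 34.0 °C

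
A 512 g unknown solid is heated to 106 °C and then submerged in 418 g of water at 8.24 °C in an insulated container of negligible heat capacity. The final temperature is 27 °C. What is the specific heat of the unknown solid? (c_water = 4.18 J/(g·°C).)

Taking heat into each body as positive, Σ m c ΔT = 0:
512·c·(27 − 106) + 418·4.18·(27 − 8.24) = 0
-40448 c = -32778
c = -32778/-40448 ≈ 0.8104 J/(g·°C)

c ≈ 0.81 J/(g·°C)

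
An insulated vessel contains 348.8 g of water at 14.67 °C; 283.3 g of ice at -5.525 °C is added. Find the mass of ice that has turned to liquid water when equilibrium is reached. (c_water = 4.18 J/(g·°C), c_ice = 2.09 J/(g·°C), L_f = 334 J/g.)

m_melted ≈ 54.2 g

Heat available from the water dropping to 0 °C: 348.8×4.18×14.67 = 21389 J.
Of that, 283.3×2.09×5.525 = 3271.3 J goes to bring the ice to 0 °C, leaving 18117 J.
To melt every bit of ice: 283.3×334 = 94622 J.
18117 J < 94622 J, so only part of the ice melts and the system sits at 0 °C.
m_melted×334 = 18117  ⇒  m_melted ≈ 54.24 g.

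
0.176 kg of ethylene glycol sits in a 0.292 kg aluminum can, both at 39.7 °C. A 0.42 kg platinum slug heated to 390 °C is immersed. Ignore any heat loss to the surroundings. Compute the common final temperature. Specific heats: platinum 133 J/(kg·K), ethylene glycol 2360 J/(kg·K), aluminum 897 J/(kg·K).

T_f is the heat-capacity-weighted average of the initial temperatures:
T_f = (55.86*390 + 415.36*39.7 + 261.92*39.7) / (55.86 + 415.36 + 261.92)
    = 48674 / 733.14 ≈ 66.39 °C

T_f ≈ 66.4 °C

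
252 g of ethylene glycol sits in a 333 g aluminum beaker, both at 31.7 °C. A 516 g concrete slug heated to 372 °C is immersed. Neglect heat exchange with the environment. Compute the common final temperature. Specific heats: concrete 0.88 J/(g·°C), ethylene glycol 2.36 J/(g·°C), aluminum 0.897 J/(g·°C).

T_f ≈ 146.4 °C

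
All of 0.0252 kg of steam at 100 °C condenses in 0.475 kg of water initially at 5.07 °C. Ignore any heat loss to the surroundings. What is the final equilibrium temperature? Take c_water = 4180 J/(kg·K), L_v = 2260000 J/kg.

Energy balance with sensible and latent terms:
steam→water at 100 °C releases m L_v = 0.0252·2260000 = 56952; condensed water 100 °C→T: 105.34(T − 100); water warms: 0.475·4180·(T − 5.07) = 1985.5(T − 5.07)
2090.8 T = 56952 + 10534 + 10066 = 77552
T ≈ 37.09 °C (< 100 °C, so full condensation is consistent).

T_f ≈ 37.1 °C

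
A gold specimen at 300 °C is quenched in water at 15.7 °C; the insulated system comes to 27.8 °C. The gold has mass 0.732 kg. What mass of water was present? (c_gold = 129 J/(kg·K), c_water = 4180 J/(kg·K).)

m ≈ 0.508 kg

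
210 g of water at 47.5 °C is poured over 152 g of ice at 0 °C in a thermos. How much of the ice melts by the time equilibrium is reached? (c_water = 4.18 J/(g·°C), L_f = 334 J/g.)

Water can give up m c ΔT = 210·4.18·47.5 = 41696 J before reaching 0 °C.
Melting all 152 g of ice would need 152·334 = 50768 J.
Since 41696 < 50768 J, not all the ice melts; equilibrium is at 0 °C.
Mass melted = 41696/334 ≈ 124.8 g.

m_melted ≈ 125 g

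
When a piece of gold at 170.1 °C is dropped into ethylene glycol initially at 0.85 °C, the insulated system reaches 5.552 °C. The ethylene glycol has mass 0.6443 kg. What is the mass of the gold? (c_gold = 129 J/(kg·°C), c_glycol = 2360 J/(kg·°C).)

m ≈ 0.337 kg

Net heat exchanged in the isolated system is zero:
m×129×(5.552 − 170.1) + 0.6443×2360×(5.552 − 0.85) = 0
-21227 m = -7149.6
m = -7149.6/-21227 ≈ 0.3368 kg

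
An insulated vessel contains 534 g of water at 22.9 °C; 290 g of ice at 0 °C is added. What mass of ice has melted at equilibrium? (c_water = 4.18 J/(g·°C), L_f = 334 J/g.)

m_melted ≈ 153 g

Cooling the water to 0 °C releases 534×4.18×22.9 = 51116 J.
Melting all 290 g of ice would need 290×334 = 96860 J.
That's not enough to melt it all — equilibrium is at 0 °C with ice remaining.
m_melt = 51116 / L_f = 153 g.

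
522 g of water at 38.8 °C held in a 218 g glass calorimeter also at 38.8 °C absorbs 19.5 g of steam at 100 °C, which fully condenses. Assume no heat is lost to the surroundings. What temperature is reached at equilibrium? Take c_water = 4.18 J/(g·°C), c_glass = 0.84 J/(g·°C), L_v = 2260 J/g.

Sum of m c ΔT and latent-heat terms is zero:
condense steam: −19.5·2260 = −44070; condensed water 100 °C→T: 81.51(T − 100); water warms: 522·4.18·(T − 38.8) = 2182(T − 38.8); glass cup: 218·0.84·(T − 38.8) = 183.12(T − 38.8)
2446.6 T = 44070 + 8151 + 91765 = 143986
T ≈ 58.85 °C, under the boiling point, so the assumption holds.

T_f ≈ 58.9 °C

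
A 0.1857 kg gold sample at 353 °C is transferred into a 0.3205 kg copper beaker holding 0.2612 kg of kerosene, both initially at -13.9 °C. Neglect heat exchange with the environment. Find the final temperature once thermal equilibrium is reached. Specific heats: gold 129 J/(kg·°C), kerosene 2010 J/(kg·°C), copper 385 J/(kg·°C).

T_f = Σ m_i c_i T_i / Σ m_i c_i:
T_f = (23.96·353 + 525.01·(-13.9) + 123.39·(-13.9)) / (23.96 + 525.01 + 123.39)
    = -556.6 / 672.36 ≈ -0.83 °C

T_f ≈ -0.8 °C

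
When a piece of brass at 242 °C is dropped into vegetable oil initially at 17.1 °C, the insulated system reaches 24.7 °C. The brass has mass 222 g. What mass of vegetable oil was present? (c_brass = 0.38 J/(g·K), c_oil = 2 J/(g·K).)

m ≈ 1210 g

Conservation of energy gives ΣQ = 0:
222·0.38·(24.7 − 242) + m·2·(24.7 − 17.1) = 0
15.2 m = 18331
m = 18331/15.2 ≈ 1206 g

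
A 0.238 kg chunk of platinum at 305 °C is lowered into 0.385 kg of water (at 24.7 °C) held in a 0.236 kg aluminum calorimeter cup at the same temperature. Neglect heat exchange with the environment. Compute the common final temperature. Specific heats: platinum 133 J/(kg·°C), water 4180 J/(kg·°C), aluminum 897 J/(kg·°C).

T_f is the heat-capacity-weighted average of the initial temperatures:
T_f = (31.65*305 + 1609.3*24.7 + 211.69*24.7) / (31.65 + 1609.3 + 211.69)
    = 54633 / 1852.6 ≈ 29.49 °C

T_f ≈ 29.5 °C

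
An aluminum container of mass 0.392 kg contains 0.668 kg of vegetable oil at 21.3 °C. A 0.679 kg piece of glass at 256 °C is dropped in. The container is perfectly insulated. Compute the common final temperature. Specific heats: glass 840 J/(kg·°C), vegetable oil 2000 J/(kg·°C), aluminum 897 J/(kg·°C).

T_f ≈ 80.6 °C

Heat gained plus heat lost sum to zero:
0.679×840×(T − 256) + 0.668×2000×(T − 21.3) + 0.392×897×(T − 21.3) = 0
(570.36 + 1336 + 351.62) T = 570.36×256 + 1336×21.3 + 351.62×21.3
T ≈ 80.58 °C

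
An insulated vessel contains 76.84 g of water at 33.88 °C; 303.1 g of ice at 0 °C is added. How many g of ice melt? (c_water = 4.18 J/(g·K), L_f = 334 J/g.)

m_melted ≈ 32.6 g

Cooling the water to 0 °C releases 76.84×4.18×33.88 = 10882 J.
To melt every bit of ice: 303.1×334 = 101235 J.
10882 J < 101235 J, so only part of the ice melts and the system sits at 0 °C.
m_melt = 10882 / L_f = 32.58 g.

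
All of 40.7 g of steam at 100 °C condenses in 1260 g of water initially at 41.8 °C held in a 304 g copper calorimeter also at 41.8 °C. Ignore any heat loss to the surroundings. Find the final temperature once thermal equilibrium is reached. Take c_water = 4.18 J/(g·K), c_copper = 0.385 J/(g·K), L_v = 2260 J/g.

Energy conservation, ΣQ = 0:
condense steam: −40.7×2260 = −91982
  condensate cools 100→T: 40.7×4.18×(T − 100) = 170.13(T − 100)
  original water: 5266.8(T − 41.8)
  cup: 117.04(T − 41.8)
5554 T = 91982 + 17013 + 225045 = 334039
T ≈ 60.14 °C, under the boiling point, so the assumption holds.

T_f ≈ 60.1 °C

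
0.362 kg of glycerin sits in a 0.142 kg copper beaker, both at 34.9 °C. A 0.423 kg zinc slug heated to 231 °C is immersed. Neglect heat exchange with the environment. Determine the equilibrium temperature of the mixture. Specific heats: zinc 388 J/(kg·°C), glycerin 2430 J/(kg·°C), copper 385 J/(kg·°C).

T_f ≈ 64.2 °C

T_f = Σ m_i c_i T_i / Σ m_i c_i:
T_f = (164.12*231 + 879.66*34.9 + 54.67*34.9) / (164.12 + 879.66 + 54.67)
    = 70521 / 1098.5 ≈ 64.20 °C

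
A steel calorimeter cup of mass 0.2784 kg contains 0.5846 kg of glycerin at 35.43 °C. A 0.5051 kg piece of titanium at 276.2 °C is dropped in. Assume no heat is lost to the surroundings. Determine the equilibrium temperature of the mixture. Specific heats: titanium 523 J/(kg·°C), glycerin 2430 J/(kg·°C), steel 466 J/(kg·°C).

T_f ≈ 70.5 °C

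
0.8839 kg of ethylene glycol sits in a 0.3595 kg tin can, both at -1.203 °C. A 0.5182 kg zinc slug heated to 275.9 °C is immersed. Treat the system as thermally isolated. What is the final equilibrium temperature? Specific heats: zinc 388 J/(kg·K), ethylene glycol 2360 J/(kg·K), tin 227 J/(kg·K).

T_f ≈ 22.3 °C

Let T be the final temperature. ΣQ_i = 0:
0.5182*388*(T − 275.9) + 0.8839*2360*(T − (-1.203)) + 0.3595*227*(T − (-1.203)) = 0
(201.06 + 2086 + 81.61) T = 201.06*275.9 + 2086*(-1.203) + 81.61*(-1.203)
T ≈ 22.32 °C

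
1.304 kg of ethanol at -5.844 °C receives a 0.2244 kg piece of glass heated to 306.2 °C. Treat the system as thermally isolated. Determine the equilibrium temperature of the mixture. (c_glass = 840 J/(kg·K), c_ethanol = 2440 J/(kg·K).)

T_f ≈ 11.6 °C

Heat gained plus heat lost sum to zero:
0.2244×840×(T − 306.2) + 1.304×2440×(T − (-5.844)) = 0
(188.5 + 3181.8) T = 188.5×306.2 + 3181.8×(-5.844)
T = 39123 / 3370.3 = 11.6 °C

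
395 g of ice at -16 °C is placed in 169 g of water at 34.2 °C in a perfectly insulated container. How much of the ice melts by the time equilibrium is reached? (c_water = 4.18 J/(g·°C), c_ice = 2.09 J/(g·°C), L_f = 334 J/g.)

Cooling the water to 0 °C releases 169·4.18·34.2 = 24160 J.
Warming the ice to 0 °C takes 395·2.09·16 = 13209 J, leaving 10951 J for melting.
To melt every bit of ice: 395·334 = 131930 J.
Since 10951 < 131930 J, not all the ice melts; equilibrium is at 0 °C.
Mass melted = 10951/334 ≈ 32.79 g.

m_melted ≈ 32.8 g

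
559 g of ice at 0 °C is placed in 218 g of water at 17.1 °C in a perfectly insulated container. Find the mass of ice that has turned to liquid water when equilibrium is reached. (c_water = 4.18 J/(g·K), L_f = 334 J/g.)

m_melted ≈ 46.7 g

Water can give up m c ΔT = 218×4.18×17.1 = 15582 J before reaching 0 °C.
Fully melting the ice requires m_ice L_f = 559×334 = 186706 J.
That's not enough to melt it all — equilibrium is at 0 °C with ice remaining.
m_melted×334 = 15582  ⇒  m_melted ≈ 46.65 g.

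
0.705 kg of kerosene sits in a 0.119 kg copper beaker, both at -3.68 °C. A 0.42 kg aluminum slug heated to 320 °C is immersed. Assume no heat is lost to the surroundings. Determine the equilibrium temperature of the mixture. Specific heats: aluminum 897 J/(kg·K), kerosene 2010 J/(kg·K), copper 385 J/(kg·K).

T_f ≈ 62.6 °C

Let T be the final temperature. ΣQ_i = 0:
0.42×897×(T − 320) + 0.705×2010×(T − (-3.68)) + 0.119×385×(T − (-3.68)) = 0
(376.74 + 1417 + 45.81) T = 376.74×320 + 1417×(-3.68) + 45.81×(-3.68)
T = 115173 / 1839.6 = 62.6 °C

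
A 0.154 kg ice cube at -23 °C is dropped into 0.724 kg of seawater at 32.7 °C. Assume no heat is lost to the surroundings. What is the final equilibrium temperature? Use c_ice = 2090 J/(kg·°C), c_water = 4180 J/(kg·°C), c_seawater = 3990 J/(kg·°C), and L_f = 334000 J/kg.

Heat gained plus heat lost sum to zero:
ice -23→0 °C: 0.154·2090·23 = 7402.8
  latent heat to melt: 0.154·334000 = 51436
  warm the meltwater: 643.72 T
  seawater cools: 0.724·3990·(T − 32.7) = 2888.8(T − 32.7)
3532.5 T = 94462 − 58839 = 35624
T ≈ 10.08 °C. Since T > 0 °C, the all-ice-melts assumption holds.

T_f ≈ 10.1 °C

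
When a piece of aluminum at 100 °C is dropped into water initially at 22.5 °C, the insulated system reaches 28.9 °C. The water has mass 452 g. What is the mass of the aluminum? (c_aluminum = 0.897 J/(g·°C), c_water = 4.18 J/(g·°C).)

m ≈ 190 g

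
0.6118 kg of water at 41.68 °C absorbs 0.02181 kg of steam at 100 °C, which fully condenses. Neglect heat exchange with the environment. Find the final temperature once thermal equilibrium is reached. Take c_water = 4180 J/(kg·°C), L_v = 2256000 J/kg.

T_f ≈ 62.3 °C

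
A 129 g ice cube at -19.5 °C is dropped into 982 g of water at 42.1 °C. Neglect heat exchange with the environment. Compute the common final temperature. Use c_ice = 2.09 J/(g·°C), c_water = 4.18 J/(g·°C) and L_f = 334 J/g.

T_f ≈ 26.8 °C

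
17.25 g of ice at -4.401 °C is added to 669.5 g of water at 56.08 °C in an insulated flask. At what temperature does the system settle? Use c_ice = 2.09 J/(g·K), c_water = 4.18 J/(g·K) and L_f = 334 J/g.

T_f ≈ 52.6 °C

Energy balance with sensible and latent terms:
ice -4.401→0 °C: 17.25×2.09×4.401 = 158.67
  latent heat to melt: 17.25×334 = 5761.5
  meltwater 0→T: 17.25×4.18×T = 72.1 T
  water: 2798.5(T − 56.08)
2870.6 T = 156940 − 5920.2 = 151020
T ≈ 52.61 °C — above 0 °C, consistent with complete melting.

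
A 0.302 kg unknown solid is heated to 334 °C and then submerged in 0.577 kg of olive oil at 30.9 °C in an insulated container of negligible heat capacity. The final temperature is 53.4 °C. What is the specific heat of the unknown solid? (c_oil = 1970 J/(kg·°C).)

c ≈ 302 J/(kg·°C)

m_s c (T_s − T_f) = m_oil c_oil (T_f − T_0):
0.302·c·(334 − 53.4) = 0.577·1970·(53.4 − 30.9)
84.74 c = 25576  ⇒  c ≈ 301.8 J/(kg·°C)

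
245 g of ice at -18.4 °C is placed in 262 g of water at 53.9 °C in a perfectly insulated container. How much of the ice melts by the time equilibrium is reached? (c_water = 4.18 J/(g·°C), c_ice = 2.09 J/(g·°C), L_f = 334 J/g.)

Cooling the water to 0 °C releases 262×4.18×53.9 = 59029 J.
Warming the ice to 0 °C takes 245×2.09×18.4 = 9421.7 J, leaving 49607 J for melting.
Melting all 245 g of ice would need 245×334 = 81830 J.
That's not enough to melt it all — equilibrium is at 0 °C with ice remaining.
Mass melted = 49607/334 ≈ 148.5 g.

m_melted ≈ 149 g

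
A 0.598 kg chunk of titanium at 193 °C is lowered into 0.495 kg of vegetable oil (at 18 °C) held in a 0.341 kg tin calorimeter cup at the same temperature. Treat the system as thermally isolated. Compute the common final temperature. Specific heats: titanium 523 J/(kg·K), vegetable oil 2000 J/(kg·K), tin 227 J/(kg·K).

Heat gained plus heat lost sum to zero:
0.598*523*(T − 193) + 0.495*2000*(T − 18) + 0.341*227*(T − 18) = 0
312.75(T − 193) + 990(T − 18) + 77.41(T − 18) = 0
(312.75 + 990 + 77.41) T = 312.75*193 + 990*18 + 77.41*18
T = 79575 / 1380.2 = 57.7 °C

T_f ≈ 57.7 °C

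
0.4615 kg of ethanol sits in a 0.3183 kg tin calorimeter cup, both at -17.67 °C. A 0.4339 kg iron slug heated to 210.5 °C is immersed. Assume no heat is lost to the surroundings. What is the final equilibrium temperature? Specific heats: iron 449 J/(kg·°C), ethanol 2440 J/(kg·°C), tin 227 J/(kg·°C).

T_f is the heat-capacity-weighted average of the initial temperatures:
T_f = (194.82*210.5 + 1126.1*(-17.67) + 72.25*(-17.67)) / (194.82 + 1126.1 + 72.25)
    = 19836 / 1393.1 ≈ 14.24 °C

T_f ≈ 14.2 °C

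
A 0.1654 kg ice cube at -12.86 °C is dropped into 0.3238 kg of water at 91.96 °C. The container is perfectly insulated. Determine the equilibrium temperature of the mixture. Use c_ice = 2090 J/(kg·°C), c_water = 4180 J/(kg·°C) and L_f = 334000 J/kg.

T_f ≈ 31.7 °C

Conservation of energy gives ΣQ = 0:
ice -12.86→0 °C: 0.1654×2090×12.86 = 4445.5
  melt ice: 0.1654×334000 = 55244
  warm the meltwater: 691.37 T
  water cools: 0.3238×4180×(T − 91.96) = 1353.5(T − 91.96)
2044.9 T = 124466 − 59689 = 64777
T ≈ 31.68 °C. Since T > 0 °C, the all-ice-melts assumption holds.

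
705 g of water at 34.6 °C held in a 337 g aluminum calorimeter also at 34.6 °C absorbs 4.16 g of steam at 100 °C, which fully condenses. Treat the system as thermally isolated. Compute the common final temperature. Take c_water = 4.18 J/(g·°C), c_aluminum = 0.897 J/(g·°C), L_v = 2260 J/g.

T_f ≈ 37.8 °C

Sum of m c ΔT and latent-heat terms is zero:
latent heat released on condensation: 4.16×2260 = 9401.6; condensed water 100 °C→T: 17.39(T − 100); original water: 2946.9(T − 34.6); cup: 302.29(T − 34.6)
3266.6 T = 9401.6 + 1738.9 + 112422 = 123562
T ≈ 37.83 °C (< 100 °C, so full condensation is consistent).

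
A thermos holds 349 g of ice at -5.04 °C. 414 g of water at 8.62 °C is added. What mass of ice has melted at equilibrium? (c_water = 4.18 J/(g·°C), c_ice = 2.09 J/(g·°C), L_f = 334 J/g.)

m_melted ≈ 33.7 g

Water can give up m c ΔT = 414·4.18·8.62 = 14917 J before reaching 0 °C.
Of that, 349·2.09·5.04 = 3676.2 J goes to bring the ice to 0 °C, leaving 11241 J.
To melt every bit of ice: 349·334 = 116566 J.
That's not enough to melt it all — equilibrium is at 0 °C with ice remaining.
Mass melted = 11241/334 ≈ 33.66 g.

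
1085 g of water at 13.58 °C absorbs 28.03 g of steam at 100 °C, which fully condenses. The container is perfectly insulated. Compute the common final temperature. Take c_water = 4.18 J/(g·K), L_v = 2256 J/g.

Energy conservation, ΣQ = 0:
condense steam: −28.03×2256 = −63236
  condensate cools 100→T: 28.03×4.18×(T − 100) = 117.17(T − 100)
  original water: 4535.3(T − 13.58)
4652.5 T = 63236 + 11717 + 61589 = 136542
T ≈ 29.35 °C — below 100 °C, confirming all the steam condensed.

T_f ≈ 29.3 °C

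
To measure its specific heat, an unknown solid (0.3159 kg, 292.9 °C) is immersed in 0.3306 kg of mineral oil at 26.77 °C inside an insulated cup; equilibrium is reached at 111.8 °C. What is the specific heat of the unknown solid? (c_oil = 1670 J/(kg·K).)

m_s c (T_s − T_f) = m_oil c_oil (T_f − T_0):
0.3159×c×(292.9 − 111.8) = 0.3306×1670×(111.8 − 26.77)
57.21 c = 46945  ⇒  c ≈ 820.6 J/(kg·K)

c ≈ 821 J/(kg·K)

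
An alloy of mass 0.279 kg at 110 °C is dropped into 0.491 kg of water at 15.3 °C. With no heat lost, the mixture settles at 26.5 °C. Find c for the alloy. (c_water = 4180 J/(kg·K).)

c ≈ 987 J/(kg·K)

Let T be the final temperature. ΣQ_i = 0:
0.279·c·(26.5 − 110) + 0.491·4180·(26.5 − 15.3) = 0
-23.3 c = -22987
c = -22987/-23.3 ≈ 986.7 J/(kg·K)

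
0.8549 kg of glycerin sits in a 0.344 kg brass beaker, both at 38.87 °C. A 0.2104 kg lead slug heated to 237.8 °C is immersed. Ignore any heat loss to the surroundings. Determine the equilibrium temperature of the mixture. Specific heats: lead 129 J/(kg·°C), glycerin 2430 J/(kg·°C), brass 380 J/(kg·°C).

T_f ≈ 41.3 °C

Heat gained plus heat lost sum to zero:
0.2104·129·(T − 237.8) + 0.8549·2430·(T − 38.87) + 0.344·380·(T − 38.87) = 0
27.14(T − 237.8) + 2077.4(T − 38.87) + 130.72(T − 38.87) = 0
(27.14 + 2077.4 + 130.72) T = 27.14·237.8 + 2077.4·38.87 + 130.72·38.87
T = 92284 / 2235.3 = 41.3 °C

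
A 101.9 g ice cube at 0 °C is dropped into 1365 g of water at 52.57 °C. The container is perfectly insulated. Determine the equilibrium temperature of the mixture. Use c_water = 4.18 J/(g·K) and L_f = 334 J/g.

T_f ≈ 43.4 °C

Sum of m c ΔT and latent-heat terms is zero:
melt ice: 101.9×334 = 34035
  meltwater 0→T: 101.9×4.18×T = 425.94 T
  water: 5705.7(T − 52.57)
6131.6 T = 299949 − 34035 = 265914
T ≈ 43.37 °C — above 0 °C, consistent with complete melting.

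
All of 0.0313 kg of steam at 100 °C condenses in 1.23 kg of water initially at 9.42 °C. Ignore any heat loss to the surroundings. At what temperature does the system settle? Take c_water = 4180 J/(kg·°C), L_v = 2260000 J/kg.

Conservation of energy gives ΣQ = 0:
latent heat released on condensation: 0.0313·2260000 = 70738
  condensed water 100 °C→T: 130.83(T − 100)
  water warms: 1.23·4180·(T − 9.42) = 5141.4(T − 9.42)
5272.2 T = 70738 + 13083 + 48432 = 132253
T ≈ 25.08 °C (< 100 °C, so full condensation is consistent).

T_f ≈ 25.1 °C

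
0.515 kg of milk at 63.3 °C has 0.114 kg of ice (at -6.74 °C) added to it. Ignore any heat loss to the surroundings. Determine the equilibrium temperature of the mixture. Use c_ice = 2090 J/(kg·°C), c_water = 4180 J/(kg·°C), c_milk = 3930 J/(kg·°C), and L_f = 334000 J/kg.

Energy balance with sensible and latent terms:
warm ice to 0 °C: 0.114×2090×(0 − (-6.74)) = 1605.9; fusion: m_ice L_f = 0.114×334000 = 38076; meltwater 0→T: 0.114×4180×T = 476.52 T; milk: 2024(T − 63.3)
2500.5 T = 128116 − 39682 = 88434
T ≈ 35.37 °C (positive, so assuming full melt was valid).

T_f ≈ 35.4 °C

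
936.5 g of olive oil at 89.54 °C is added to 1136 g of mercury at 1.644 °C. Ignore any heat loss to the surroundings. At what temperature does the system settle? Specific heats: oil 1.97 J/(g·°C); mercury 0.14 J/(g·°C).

T_f ≈ 82.6 °C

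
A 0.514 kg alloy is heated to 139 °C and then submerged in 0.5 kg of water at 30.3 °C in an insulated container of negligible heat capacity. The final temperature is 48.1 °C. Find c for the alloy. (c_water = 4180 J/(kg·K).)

Heat lost by the alloy = heat gained by the water:
0.514×c×(139 − 48.1) = 0.5×4180×(48.1 − 30.3)
46.72 c = 37202  ⇒  c ≈ 796.2 J/(kg·K)

c ≈ 796 J/(kg·K)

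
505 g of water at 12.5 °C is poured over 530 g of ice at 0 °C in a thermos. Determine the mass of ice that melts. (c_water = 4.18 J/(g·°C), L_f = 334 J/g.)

m_melted ≈ 79 g

Water can give up m c ΔT = 505·4.18·12.5 = 26386 J before reaching 0 °C.
To melt every bit of ice: 530·334 = 177020 J.
26386 J < 177020 J, so only part of the ice melts and the system sits at 0 °C.
Mass melted = 26386/334 ≈ 79 g.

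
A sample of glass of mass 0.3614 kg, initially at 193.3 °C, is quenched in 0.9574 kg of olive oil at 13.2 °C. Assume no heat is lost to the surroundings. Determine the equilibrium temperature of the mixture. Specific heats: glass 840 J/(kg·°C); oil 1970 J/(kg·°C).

Conservation of energy gives ΣQ = 0:
0.3614*840*(T − 193.3) + 0.9574*1970*(T − 13.2) = 0
303.58(T − 193.3) + 1886.1(T − 13.2) = 0
(303.58 + 1886.1) T = 303.58*193.3 + 1886.1*13.2
T ≈ 38.17 °C

T_f ≈ 38.2 °C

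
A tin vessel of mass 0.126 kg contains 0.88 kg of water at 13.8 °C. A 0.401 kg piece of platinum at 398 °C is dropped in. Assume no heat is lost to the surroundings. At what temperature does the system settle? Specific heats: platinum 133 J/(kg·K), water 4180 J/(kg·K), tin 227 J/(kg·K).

T_f ≈ 19.2 °C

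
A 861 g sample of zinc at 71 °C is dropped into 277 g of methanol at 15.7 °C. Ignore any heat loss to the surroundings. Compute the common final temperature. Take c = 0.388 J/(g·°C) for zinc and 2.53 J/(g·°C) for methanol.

Energy conservation, ΣQ = 0:
861×0.388×(T − 71) + 277×2.53×(T − 15.7) = 0
1034.9 T = 34722
T = 34722 / 1034.9 = 33.6 °C

T_f ≈ 33.6 °C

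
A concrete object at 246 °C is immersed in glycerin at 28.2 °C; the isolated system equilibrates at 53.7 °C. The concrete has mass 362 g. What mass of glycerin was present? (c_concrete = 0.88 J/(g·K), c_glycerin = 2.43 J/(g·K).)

Net heat exchanged in the isolated system is zero:
362·0.88·(53.7 − 246) + m·2.43·(53.7 − 28.2) = 0
61.97 m = 61259
m = 61259/61.97 ≈ 988.6 g

m ≈ 989 g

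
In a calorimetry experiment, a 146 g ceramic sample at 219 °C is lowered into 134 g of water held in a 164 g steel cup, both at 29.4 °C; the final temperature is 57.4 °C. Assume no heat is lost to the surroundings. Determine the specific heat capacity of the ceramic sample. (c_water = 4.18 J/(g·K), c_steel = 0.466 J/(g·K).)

Energy conservation, ΣQ = 0:
146·c·(57.4 − 219) + 134·4.18·(57.4 − 29.4) + 164·0.466·(57.4 − 29.4) = 0
-23594 c = -17823
c = -17823/-23594 ≈ 0.7554 J/(g·K)

c ≈ 0.755 J/(g·K)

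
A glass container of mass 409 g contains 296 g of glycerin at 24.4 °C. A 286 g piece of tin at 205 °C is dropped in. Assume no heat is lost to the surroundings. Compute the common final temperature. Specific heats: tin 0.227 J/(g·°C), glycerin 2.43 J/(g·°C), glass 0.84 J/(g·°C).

T_f ≈ 34.8 °C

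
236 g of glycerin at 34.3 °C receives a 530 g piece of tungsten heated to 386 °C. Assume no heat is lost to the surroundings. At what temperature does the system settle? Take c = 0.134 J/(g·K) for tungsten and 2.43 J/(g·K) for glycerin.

T_f ≈ 73.1 °C

Energy conservation, ΣQ = 0:
530*0.134*(T − 386) + 236*2.43*(T − 34.3) = 0
(71.02 + 573.48) T = 71.02*386 + 573.48*34.3
T ≈ 73.06 °C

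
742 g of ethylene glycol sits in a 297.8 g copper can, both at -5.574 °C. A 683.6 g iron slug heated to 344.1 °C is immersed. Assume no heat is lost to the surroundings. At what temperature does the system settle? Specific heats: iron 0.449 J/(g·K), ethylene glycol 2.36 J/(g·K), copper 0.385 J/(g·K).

T_f ≈ 43.8 °C

Setting the total heat transfer to zero:
683.6·0.449·(T − 344.1) + 742·2.36·(T − (-5.574)) + 297.8·0.385·(T − (-5.574)) = 0
306.94(T − 344.1) + 1751.1(T − (-5.574)) + 114.65(T − (-5.574)) = 0
(306.94 + 1751.1 + 114.65) T = 306.94·344.1 + 1751.1·(-5.574) + 114.65·(-5.574)
T = 95217/2172.7 ≈ 43.82 °C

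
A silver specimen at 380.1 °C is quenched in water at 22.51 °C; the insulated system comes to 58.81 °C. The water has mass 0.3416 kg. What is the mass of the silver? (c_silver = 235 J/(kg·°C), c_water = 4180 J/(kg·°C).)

m ≈ 0.686 kg

Conservation of energy gives ΣQ = 0:
m×235×(58.81 − 380.1) + 0.3416×4180×(58.81 − 22.51) = 0
-75503 m = -51832
m = -51832/-75503 ≈ 0.6865 kg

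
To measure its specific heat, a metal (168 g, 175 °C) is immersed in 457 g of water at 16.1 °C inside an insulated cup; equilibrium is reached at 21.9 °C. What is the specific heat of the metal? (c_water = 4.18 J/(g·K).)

Conservation of energy gives ΣQ = 0:
168×c×(21.9 − 175) + 457×4.18×(21.9 − 16.1) = 0
-25721 c = -11080
c = -11080/-25721 ≈ 0.4308 J/(g·K)

c ≈ 0.431 J/(g·K)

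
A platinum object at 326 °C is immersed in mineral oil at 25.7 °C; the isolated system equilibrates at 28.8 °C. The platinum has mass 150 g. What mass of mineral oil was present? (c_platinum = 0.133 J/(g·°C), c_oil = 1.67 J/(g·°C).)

m ≈ 1150 g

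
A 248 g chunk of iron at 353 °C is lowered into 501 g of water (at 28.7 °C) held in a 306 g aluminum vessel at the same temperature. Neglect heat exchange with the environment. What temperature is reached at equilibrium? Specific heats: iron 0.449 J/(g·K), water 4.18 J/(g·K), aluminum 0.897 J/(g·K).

T_f ≈ 43.3 °C

Let T be the final temperature. ΣQ_i = 0:
248*0.449*(T − 353) + 501*4.18*(T − 28.7) + 306*0.897*(T − 28.7) = 0
111.35(T − 353) + 2094.2(T − 28.7) + 274.48(T − 28.7) = 0
(111.35 + 2094.2 + 274.48) T = 111.35*353 + 2094.2*28.7 + 274.48*28.7
T = 107288 / 2480 = 43.3 °C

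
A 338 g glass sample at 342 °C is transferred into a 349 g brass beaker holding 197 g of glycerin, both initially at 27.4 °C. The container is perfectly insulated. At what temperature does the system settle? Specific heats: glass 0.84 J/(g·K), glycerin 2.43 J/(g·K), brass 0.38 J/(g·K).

Heat gained plus heat lost sum to zero:
338·0.84·(T − 342) + 197·2.43·(T − 27.4) + 349·0.38·(T − 27.4) = 0
(283.92 + 478.71 + 132.62) T = 283.92·342 + 478.71·27.4 + 132.62·27.4
T = 113851 / 895.25 = 127 °C

T_f ≈ 127.2 °C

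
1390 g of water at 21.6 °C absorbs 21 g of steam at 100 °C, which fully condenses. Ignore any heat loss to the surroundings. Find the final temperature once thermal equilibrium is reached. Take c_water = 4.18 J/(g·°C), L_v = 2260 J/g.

Energy conservation, ΣQ = 0:
steam→water at 100 °C releases m L_v = 21·2260 = 47460; condensed water 100 °C→T: 87.78(T − 100); water warms: 1390·4.18·(T − 21.6) = 5810.2(T − 21.6)
5898 T = 47460 + 8778 + 125500 = 181738
T ≈ 30.81 °C, under the boiling point, so the assumption holds.

T_f ≈ 30.8 °C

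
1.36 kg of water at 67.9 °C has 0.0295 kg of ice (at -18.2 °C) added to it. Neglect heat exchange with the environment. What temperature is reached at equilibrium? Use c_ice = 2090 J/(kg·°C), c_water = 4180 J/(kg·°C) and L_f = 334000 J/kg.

T_f ≈ 64.6 °C

Energy balance with sensible and latent terms:
warm ice to 0 °C: 0.0295×2090×(0 − (-18.2)) = 1122.1
  latent heat to melt: 0.0295×334000 = 9853
  meltwater 0→T: 0.0295×4180×T = 123.31 T
  water cools: 1.36×4180×(T − 67.9) = 5684.8(T − 67.9)
5808.1 T = 385998 − 10975 = 375023
T ≈ 64.57 °C — above 0 °C, consistent with complete melting.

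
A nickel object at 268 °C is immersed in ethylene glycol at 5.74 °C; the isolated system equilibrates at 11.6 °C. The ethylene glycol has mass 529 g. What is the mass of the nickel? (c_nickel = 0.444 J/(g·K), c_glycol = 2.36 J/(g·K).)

m ≈ 64.3 g

Energy conservation, ΣQ = 0:
m×0.444×(11.6 − 268) + 529×2.36×(11.6 − 5.74) = 0
-113.84 m = -7315.9
m = -7315.9/-113.84 ≈ 64.26 g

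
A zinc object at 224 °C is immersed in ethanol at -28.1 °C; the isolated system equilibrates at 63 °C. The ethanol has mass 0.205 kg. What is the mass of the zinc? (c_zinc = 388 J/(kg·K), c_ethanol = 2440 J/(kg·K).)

Energy conservation, ΣQ = 0:
m·388·(63 − 224) + 0.205·2440·(63 − (-28.1)) = 0
-62468 m = -45568
m = -45568/-62468 ≈ 0.7295 kg

m ≈ 0.729 kg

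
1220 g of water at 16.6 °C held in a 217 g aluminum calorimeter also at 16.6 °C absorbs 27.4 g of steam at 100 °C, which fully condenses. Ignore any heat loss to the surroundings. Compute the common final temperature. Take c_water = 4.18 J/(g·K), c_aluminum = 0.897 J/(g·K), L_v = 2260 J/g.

T_f ≈ 29.8 °C

Setting the total heat transfer to zero:
latent heat released on condensation: 27.4×2260 = 61924
  condensate cools 100→T: 27.4×4.18×(T − 100) = 114.53(T − 100)
  original water: 5099.6(T − 16.6)
  aluminum cup: 217×0.897×(T − 16.6) = 194.65(T − 16.6)
5408.8 T = 61924 + 11453 + 87885 = 161262
T ≈ 29.81 °C (< 100 °C, so full condensation is consistent).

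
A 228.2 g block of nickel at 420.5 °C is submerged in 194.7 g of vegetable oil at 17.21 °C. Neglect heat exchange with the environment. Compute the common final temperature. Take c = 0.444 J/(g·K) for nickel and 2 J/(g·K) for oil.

T_f ≈ 100.5 °C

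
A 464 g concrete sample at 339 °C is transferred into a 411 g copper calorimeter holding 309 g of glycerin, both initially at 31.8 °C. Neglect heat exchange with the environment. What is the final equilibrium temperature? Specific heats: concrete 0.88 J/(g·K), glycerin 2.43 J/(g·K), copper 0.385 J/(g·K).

Energy conservation, ΣQ = 0:
464*0.88*(T − 339) + 309*2.43*(T − 31.8) + 411*0.385*(T − 31.8) = 0
(408.32 + 750.87 + 158.24) T = 408.32*339 + 750.87*31.8 + 158.24*31.8
T ≈ 127.01 °C

T_f ≈ 127.0 °C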